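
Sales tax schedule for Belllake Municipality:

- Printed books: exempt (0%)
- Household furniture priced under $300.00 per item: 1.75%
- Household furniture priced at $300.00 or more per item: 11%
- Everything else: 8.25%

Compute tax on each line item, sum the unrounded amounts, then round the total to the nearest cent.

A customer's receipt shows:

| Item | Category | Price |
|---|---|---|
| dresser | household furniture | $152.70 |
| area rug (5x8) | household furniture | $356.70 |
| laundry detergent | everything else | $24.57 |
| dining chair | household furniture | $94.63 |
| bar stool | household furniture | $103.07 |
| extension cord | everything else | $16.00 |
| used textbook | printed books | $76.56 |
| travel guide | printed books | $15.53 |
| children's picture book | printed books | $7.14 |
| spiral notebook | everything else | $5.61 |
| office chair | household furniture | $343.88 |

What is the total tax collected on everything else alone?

Laundry detergent $24.57: everything else → 8.25% → $2.027025
Extension cord $16.00: everything else → 8.25% → $1.32
Spiral notebook $5.61: everything else → 8.25% → $0.462825
Tax on everything else: unrounded sum = $3.80985 → $3.81

$3.81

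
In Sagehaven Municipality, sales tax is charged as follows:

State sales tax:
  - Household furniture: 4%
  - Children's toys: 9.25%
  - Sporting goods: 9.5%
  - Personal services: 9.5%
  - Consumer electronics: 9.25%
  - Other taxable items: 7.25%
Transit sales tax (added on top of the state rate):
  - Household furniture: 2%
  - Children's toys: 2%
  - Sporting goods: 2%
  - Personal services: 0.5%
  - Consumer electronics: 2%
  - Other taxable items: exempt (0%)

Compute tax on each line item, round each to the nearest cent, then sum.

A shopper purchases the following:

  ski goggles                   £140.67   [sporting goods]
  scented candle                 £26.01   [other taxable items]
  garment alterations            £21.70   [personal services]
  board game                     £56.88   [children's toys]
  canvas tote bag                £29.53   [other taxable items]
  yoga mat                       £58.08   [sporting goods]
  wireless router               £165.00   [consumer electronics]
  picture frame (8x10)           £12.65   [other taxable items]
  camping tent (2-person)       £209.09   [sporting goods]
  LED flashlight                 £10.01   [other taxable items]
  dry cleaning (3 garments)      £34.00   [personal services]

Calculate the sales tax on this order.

£83.12

Ski goggles £140.67: sporting goods → 9.5% + 2% transit = 11.5% → £16.18
Scented candle £26.01: other taxable items → 7.25% + 0% transit = 7.25% → £1.89
Garment alterations £21.70: personal services → 9.5% + 0.5% transit = 10% → £2.17
Board game £56.88: children's toys → 9.25% + 2% transit = 11.25% → £6.40
Canvas tote bag £29.53: other taxable items → 7.25% + 0% transit = 7.25% → £2.14
Yoga mat £58.08: sporting goods → 9.5% + 2% transit = 11.5% → £6.68
Wireless router £165.00: consumer electronics → 9.25% + 2% transit = 11.25% → £18.56
Picture frame (8x10) £12.65: other taxable items → 7.25% + 0% transit = 7.25% → £0.92
Camping tent (2-person) £209.09: sporting goods → 9.5% + 2% transit = 11.5% → £24.05
LED flashlight £10.01: other taxable items → 7.25% + 0% transit = 7.25% → £0.73
Dry cleaning (3 garments) £34.00: personal services → 9.5% + 0.5% transit = 10% → £3.40
Total tax = £16.18 + £1.89 + £2.17 + £6.40 + £2.14 + £6.68 + £18.56 + £0.92 + £24.05 + £0.73 + £3.40 = £83.12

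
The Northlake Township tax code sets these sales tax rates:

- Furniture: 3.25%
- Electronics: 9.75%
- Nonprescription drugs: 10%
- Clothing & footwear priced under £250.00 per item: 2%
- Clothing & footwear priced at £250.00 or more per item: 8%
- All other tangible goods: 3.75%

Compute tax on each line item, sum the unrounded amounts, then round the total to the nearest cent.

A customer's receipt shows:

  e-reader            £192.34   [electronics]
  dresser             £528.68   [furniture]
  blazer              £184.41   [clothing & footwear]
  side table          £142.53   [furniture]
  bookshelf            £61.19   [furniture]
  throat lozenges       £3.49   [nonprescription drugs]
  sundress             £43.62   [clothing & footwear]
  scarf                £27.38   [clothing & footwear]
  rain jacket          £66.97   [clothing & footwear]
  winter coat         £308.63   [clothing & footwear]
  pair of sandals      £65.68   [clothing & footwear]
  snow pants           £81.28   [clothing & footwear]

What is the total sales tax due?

£76.98

E-reader £192.34: electronics → 9.75% → £18.75315
Dresser £528.68: furniture → 3.25% → £17.1821
Blazer £184.41: clothing & footwear, under £250.00 → 2% → £3.6882
Side table £142.53: furniture → 3.25% → £4.632225
Bookshelf £61.19: furniture → 3.25% → £1.988675
Throat lozenges £3.49: nonprescription drugs → 10% → £0.349
Sundress £43.62: clothing & footwear, under £250.00 → 2% → £0.8724
Scarf £27.38: clothing & footwear, under £250.00 → 2% → £0.5476
Rain jacket £66.97: clothing & footwear, under £250.00 → 2% → £1.3394
Winter coat £308.63: clothing & footwear, £250.00 or more → 8% → £24.6904
Pair of sandals £65.68: clothing & footwear, under £250.00 → 2% → £1.3136
Snow pants £81.28: clothing & footwear, under £250.00 → 2% → £1.6256
Unrounded tax sum = £76.98235 → £76.98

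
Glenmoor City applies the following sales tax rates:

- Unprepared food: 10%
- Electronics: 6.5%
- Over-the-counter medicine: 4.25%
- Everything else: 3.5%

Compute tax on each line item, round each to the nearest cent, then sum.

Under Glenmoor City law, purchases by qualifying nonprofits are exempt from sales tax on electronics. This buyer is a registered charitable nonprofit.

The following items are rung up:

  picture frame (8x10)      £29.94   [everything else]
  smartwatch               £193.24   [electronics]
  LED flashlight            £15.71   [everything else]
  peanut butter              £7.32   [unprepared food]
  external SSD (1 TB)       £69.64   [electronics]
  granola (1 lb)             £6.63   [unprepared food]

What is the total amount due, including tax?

Picture frame (8x10) £29.94: everything else → 3.5% → £1.05
Smartwatch £193.24: electronics, buyer-exempt → 0% → £0.00
LED flashlight £15.71: everything else → 3.5% → £0.55
Peanut butter £7.32: unprepared food → 10% → £0.73
External SSD (1 TB) £69.64: electronics, buyer-exempt → 0% → £0.00
Granola (1 lb) £6.63: unprepared food → 10% → £0.66
Subtotal = £322.48; tax = £2.99; total due = £325.47

£325.47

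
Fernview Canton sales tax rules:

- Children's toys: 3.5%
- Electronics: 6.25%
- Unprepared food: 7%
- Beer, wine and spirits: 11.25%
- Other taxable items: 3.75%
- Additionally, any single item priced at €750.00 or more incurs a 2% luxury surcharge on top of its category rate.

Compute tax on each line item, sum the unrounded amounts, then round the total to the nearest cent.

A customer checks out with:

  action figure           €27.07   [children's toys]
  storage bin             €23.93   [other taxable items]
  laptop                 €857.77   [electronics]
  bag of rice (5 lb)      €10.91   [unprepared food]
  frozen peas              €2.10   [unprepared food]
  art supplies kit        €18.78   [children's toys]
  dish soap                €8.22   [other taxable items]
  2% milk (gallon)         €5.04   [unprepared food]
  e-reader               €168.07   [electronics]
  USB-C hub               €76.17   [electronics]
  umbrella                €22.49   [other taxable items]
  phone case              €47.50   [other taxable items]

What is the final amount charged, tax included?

€1360.78

Action figure €27.07: children's toys → 3.5% → €0.94745
Storage bin €23.93: other taxable items → 3.75% → €0.897375
Laptop €857.77: electronics → 6.25% + 2% surcharge = 8.25% → €70.766025
Bag of rice (5 lb) €10.91: unprepared food → 7% → €0.7637
Frozen peas €2.10: unprepared food → 7% → €0.147
Art supplies kit €18.78: children's toys → 3.5% → €0.6573
Dish soap €8.22: other taxable items → 3.75% → €0.30825
2% milk (gallon) €5.04: unprepared food → 7% → €0.3528
E-reader €168.07: electronics → 6.25% → €10.504375
USB-C hub €76.17: electronics → 6.25% → €4.760625
Umbrella €22.49: other taxable items → 3.75% → €0.843375
Phone case €47.50: other taxable items → 3.75% → €1.78125
Subtotal = €1268.05; unrounded tax = €92.729525 → €92.73; total due = €1360.78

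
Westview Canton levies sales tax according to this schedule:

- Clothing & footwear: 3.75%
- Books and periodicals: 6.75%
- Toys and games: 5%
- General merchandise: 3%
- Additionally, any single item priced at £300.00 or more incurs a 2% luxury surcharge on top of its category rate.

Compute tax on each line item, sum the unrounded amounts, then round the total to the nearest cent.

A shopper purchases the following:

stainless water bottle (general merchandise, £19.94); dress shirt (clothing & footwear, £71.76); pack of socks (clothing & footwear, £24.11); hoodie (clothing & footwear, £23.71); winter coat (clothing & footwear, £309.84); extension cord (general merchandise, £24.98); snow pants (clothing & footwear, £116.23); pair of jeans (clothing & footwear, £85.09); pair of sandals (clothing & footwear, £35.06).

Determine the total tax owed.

£32.51

Stainless water bottle £19.94: general merchandise → 3% → £0.5982
Dress shirt £71.76: clothing & footwear → 3.75% → £2.691
Pack of socks £24.11: clothing & footwear → 3.75% → £0.904125
Hoodie £23.71: clothing & footwear → 3.75% → £0.889125
Winter coat £309.84: clothing & footwear → 3.75% + 2% surcharge = 5.75% → £17.8158
Extension cord £24.98: general merchandise → 3% → £0.7494
Snow pants £116.23: clothing & footwear → 3.75% → £4.358625
Pair of jeans £85.09: clothing & footwear → 3.75% → £3.190875
Pair of sandals £35.06: clothing & footwear → 3.75% → £1.31475
Unrounded tax sum = £32.5119 → £32.51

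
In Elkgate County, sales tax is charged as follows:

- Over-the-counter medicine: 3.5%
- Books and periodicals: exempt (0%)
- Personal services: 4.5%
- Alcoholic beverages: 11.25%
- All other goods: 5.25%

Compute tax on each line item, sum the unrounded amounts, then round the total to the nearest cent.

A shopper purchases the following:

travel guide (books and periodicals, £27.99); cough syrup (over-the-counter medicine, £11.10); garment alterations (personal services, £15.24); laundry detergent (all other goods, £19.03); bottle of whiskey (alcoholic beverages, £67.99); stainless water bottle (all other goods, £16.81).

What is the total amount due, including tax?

£168.76

Travel guide £27.99: books and periodicals → 0% → £0.00
Cough syrup £11.10: over-the-counter medicine → 3.5% → £0.3885
Garment alterations £15.24: personal services → 4.5% → £0.6858
Laundry detergent £19.03: all other goods → 5.25% → £0.999075
Bottle of whiskey £67.99: alcoholic beverages → 11.25% → £7.648875
Stainless water bottle £16.81: all other goods → 5.25% → £0.882525
Subtotal = £158.16; unrounded tax = £10.604775 → £10.60; total due = £168.76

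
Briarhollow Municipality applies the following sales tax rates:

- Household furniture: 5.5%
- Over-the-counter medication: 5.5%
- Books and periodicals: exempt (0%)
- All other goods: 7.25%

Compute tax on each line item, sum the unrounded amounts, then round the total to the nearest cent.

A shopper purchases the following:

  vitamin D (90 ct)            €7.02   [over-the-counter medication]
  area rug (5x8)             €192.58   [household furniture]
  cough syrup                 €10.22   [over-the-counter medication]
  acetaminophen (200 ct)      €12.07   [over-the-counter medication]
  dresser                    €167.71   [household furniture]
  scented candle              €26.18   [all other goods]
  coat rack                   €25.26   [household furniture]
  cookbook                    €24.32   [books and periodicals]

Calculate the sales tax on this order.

Vitamin D (90 ct) €7.02: over-the-counter medication → 5.5% → €0.3861
Area rug (5x8) €192.58: household furniture → 5.5% → €10.5919
Cough syrup €10.22: over-the-counter medication → 5.5% → €0.5621
Acetaminophen (200 ct) €12.07: over-the-counter medication → 5.5% → €0.66385
Dresser €167.71: household furniture → 5.5% → €9.22405
Scented candle €26.18: all other goods → 7.25% → €1.89805
Coat rack €25.26: household furniture → 5.5% → €1.3893
Cookbook €24.32: books and periodicals → 0% → €0.00
Unrounded tax sum = €24.71535 → €24.72

€24.72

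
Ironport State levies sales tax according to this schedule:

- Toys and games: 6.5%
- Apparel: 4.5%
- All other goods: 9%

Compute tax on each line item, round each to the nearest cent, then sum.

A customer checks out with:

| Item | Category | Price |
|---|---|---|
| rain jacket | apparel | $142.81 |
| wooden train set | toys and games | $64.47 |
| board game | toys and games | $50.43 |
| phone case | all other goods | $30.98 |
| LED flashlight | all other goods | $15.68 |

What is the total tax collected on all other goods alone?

$4.20

Phone case $30.98: all other goods → 9% → $2.79
LED flashlight $15.68: all other goods → 9% → $1.41
Tax on all other goods = $2.79 + $1.41 = $4.20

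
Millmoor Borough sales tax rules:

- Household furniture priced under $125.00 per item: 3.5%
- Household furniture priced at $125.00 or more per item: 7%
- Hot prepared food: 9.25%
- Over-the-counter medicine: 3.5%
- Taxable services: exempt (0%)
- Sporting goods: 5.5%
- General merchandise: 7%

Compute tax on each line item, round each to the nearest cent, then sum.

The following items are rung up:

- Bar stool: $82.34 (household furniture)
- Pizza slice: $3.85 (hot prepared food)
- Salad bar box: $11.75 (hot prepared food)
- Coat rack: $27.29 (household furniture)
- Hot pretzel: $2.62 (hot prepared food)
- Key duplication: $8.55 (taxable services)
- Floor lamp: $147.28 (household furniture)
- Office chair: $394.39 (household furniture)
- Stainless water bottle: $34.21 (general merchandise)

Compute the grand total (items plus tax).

Bar stool $82.34: household furniture, under $125.00 → 3.5% → $2.88
Pizza slice $3.85: hot prepared food → 9.25% → $0.36
Salad bar box $11.75: hot prepared food → 9.25% → $1.09
Coat rack $27.29: household furniture, under $125.00 → 3.5% → $0.96
Hot pretzel $2.62: hot prepared food → 9.25% → $0.24
Key duplication $8.55: taxable services → 0% → $0.00
Floor lamp $147.28: household furniture, $125.00 or more → 7% → $10.31
Office chair $394.39: household furniture, $125.00 or more → 7% → $27.61
Stainless water bottle $34.21: general merchandise → 7% → $2.39
Subtotal = $712.28; tax = $45.84; total due = $758.12

$758.12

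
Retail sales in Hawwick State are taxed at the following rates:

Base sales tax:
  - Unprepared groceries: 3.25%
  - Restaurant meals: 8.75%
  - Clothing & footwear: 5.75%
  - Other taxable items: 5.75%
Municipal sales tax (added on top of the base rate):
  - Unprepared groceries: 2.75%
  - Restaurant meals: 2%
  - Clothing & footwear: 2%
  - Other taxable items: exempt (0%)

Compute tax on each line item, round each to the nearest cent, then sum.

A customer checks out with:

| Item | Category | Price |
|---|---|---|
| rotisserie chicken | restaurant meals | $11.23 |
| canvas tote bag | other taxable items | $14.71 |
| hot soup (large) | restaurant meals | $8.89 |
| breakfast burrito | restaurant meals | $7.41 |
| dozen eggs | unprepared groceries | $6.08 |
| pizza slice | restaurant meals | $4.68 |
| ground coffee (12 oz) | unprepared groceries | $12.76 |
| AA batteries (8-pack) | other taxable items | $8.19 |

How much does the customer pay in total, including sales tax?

Rotisserie chicken $11.23: restaurant meals → 8.75% + 2% municipal = 10.75% → $1.21
Canvas tote bag $14.71: other taxable items → 5.75% + 0% municipal = 5.75% → $0.85
Hot soup (large) $8.89: restaurant meals → 8.75% + 2% municipal = 10.75% → $0.96
Breakfast burrito $7.41: restaurant meals → 8.75% + 2% municipal = 10.75% → $0.80
Dozen eggs $6.08: unprepared groceries → 3.25% + 2.75% municipal = 6% → $0.36
Pizza slice $4.68: restaurant meals → 8.75% + 2% municipal = 10.75% → $0.50
Ground coffee (12 oz) $12.76: unprepared groceries → 3.25% + 2.75% municipal = 6% → $0.77
AA batteries (8-pack) $8.19: other taxable items → 5.75% + 0% municipal = 5.75% → $0.47
Subtotal = $73.95; tax = $5.92; total due = $79.87

$79.87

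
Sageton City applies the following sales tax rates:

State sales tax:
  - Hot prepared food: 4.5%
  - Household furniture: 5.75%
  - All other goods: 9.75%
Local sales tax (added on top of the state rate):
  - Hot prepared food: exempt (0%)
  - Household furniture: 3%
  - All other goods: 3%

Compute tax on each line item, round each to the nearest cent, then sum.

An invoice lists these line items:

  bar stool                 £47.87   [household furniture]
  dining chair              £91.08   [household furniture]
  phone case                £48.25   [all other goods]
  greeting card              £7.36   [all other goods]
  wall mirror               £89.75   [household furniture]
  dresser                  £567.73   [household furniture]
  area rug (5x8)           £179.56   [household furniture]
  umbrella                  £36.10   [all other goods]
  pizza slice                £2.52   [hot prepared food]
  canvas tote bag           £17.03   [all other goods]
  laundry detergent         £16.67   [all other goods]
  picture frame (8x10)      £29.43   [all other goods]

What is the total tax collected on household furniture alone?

Bar stool £47.87: household furniture → 5.75% + 3% local = 8.75% → £4.19
Dining chair £91.08: household furniture → 5.75% + 3% local = 8.75% → £7.97
Wall mirror £89.75: household furniture → 5.75% + 3% local = 8.75% → £7.85
Dresser £567.73: household furniture → 5.75% + 3% local = 8.75% → £49.68
Area rug (5x8) £179.56: household furniture → 5.75% + 3% local = 8.75% → £15.71
Tax on household furniture = £4.19 + £7.97 + £7.85 + £49.68 + £15.71 = £85.40

£85.40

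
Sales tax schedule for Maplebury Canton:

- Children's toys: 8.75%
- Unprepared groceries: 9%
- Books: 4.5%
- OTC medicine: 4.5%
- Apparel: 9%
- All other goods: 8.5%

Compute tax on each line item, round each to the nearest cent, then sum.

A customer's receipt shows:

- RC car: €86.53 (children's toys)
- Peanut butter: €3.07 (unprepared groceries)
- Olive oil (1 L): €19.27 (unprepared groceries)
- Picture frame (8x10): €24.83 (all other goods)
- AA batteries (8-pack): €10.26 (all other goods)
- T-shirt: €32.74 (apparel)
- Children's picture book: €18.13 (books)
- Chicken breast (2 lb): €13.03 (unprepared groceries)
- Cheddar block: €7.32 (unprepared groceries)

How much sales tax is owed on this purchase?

€18.16

RC car €86.53: children's toys → 8.75% → €7.57
Peanut butter €3.07: unprepared groceries → 9% → €0.28
Olive oil (1 L) €19.27: unprepared groceries → 9% → €1.73
Picture frame (8x10) €24.83: all other goods → 8.5% → €2.11
AA batteries (8-pack) €10.26: all other goods → 8.5% → €0.87
T-shirt €32.74: apparel → 9% → €2.95
Children's picture book €18.13: books → 4.5% → €0.82
Chicken breast (2 lb) €13.03: unprepared groceries → 9% → €1.17
Cheddar block €7.32: unprepared groceries → 9% → €0.66
Total tax = €7.57 + €0.28 + €1.73 + €2.11 + €0.87 + €2.95 + €0.82 + €1.17 + €0.66 = €18.16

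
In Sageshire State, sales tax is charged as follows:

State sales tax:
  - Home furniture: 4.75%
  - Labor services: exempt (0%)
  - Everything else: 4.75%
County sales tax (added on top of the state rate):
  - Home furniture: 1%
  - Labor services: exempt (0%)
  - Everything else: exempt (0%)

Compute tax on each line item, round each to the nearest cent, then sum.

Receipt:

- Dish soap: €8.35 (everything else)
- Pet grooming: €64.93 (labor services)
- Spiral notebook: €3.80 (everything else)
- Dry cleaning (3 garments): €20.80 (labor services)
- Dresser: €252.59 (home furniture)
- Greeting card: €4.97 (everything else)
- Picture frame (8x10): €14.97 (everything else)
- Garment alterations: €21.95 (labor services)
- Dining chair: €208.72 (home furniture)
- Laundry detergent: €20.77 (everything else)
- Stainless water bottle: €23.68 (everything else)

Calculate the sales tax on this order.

Dish soap €8.35: everything else → 4.75% + 0% county = 4.75% → €0.40
Pet grooming €64.93: labor services → 0% + 0% county = 0% → €0.00
Spiral notebook €3.80: everything else → 4.75% + 0% county = 4.75% → €0.18
Dry cleaning (3 garments) €20.80: labor services → 0% + 0% county = 0% → €0.00
Dresser €252.59: home furniture → 4.75% + 1% county = 5.75% → €14.52
Greeting card €4.97: everything else → 4.75% + 0% county = 4.75% → €0.24
Picture frame (8x10) €14.97: everything else → 4.75% + 0% county = 4.75% → €0.71
Garment alterations €21.95: labor services → 0% + 0% county = 0% → €0.00
Dining chair €208.72: home furniture → 4.75% + 1% county = 5.75% → €12.00
Laundry detergent €20.77: everything else → 4.75% + 0% county = 4.75% → €0.99
Stainless water bottle €23.68: everything else → 4.75% + 0% county = 4.75% → €1.12
Total tax = €0.40 + €0.18 + €14.52 + €0.24 + €0.71 + €12.00 + €0.99 + €1.12 = €30.16

€30.16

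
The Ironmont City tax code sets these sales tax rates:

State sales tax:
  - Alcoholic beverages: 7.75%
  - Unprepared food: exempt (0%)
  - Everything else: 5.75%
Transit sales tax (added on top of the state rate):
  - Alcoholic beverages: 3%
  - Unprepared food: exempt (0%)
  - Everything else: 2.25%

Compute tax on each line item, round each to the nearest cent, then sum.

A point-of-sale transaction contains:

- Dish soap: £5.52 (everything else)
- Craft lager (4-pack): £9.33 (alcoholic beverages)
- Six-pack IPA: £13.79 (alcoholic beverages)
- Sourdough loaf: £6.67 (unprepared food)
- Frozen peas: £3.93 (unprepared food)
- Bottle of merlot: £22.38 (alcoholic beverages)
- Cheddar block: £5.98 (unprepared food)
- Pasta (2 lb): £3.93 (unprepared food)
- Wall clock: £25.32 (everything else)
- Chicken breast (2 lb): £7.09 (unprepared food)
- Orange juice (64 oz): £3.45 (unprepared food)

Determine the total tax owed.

£7.36

Dish soap £5.52: everything else → 5.75% + 2.25% transit = 8% → £0.44
Craft lager (4-pack) £9.33: alcoholic beverages → 7.75% + 3% transit = 10.75% → £1.00
Six-pack IPA £13.79: alcoholic beverages → 7.75% + 3% transit = 10.75% → £1.48
Sourdough loaf £6.67: unprepared food → 0% + 0% transit = 0% → £0.00
Frozen peas £3.93: unprepared food → 0% + 0% transit = 0% → £0.00
Bottle of merlot £22.38: alcoholic beverages → 7.75% + 3% transit = 10.75% → £2.41
Cheddar block £5.98: unprepared food → 0% + 0% transit = 0% → £0.00
Pasta (2 lb) £3.93: unprepared food → 0% + 0% transit = 0% → £0.00
Wall clock £25.32: everything else → 5.75% + 2.25% transit = 8% → £2.03
Chicken breast (2 lb) £7.09: unprepared food → 0% + 0% transit = 0% → £0.00
Orange juice (64 oz) £3.45: unprepared food → 0% + 0% transit = 0% → £0.00
Total tax = £0.44 + £1.00 + £1.48 + £2.41 + £2.03 = £7.36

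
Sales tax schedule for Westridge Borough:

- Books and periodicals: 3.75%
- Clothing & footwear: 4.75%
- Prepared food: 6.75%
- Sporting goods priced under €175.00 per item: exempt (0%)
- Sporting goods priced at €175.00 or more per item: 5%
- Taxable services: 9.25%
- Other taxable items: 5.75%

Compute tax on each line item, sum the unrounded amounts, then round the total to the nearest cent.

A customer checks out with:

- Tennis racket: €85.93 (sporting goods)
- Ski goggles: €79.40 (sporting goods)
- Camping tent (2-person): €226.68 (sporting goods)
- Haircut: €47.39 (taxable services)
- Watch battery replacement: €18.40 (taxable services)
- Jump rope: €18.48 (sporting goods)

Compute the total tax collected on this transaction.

Tennis racket €85.93: sporting goods, under €175.00 → 0% → €0.00
Ski goggles €79.40: sporting goods, under €175.00 → 0% → €0.00
Camping tent (2-person) €226.68: sporting goods, €175.00 or more → 5% → €11.334
Haircut €47.39: taxable services → 9.25% → €4.383575
Watch battery replacement €18.40: taxable services → 9.25% → €1.702
Jump rope €18.48: sporting goods, under €175.00 → 0% → €0.00
Unrounded tax sum = €17.419575 → €17.42

€17.42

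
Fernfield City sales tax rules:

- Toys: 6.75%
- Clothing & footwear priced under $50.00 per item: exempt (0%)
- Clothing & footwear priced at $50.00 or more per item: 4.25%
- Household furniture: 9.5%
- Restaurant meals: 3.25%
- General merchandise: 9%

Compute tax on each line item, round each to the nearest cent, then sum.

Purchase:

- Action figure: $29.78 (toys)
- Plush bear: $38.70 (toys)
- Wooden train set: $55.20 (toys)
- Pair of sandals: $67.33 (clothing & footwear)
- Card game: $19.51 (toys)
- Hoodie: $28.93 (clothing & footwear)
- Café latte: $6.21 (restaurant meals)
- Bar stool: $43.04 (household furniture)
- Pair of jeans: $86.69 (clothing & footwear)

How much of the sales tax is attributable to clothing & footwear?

Pair of sandals $67.33: clothing & footwear, $50.00 or more → 4.25% → $2.86
Hoodie $28.93: clothing & footwear, under $50.00 → 0% → $0.00
Pair of jeans $86.69: clothing & footwear, $50.00 or more → 4.25% → $3.68
Tax on clothing & footwear = $2.86 + $0.00 + $3.68 = $6.54

$6.54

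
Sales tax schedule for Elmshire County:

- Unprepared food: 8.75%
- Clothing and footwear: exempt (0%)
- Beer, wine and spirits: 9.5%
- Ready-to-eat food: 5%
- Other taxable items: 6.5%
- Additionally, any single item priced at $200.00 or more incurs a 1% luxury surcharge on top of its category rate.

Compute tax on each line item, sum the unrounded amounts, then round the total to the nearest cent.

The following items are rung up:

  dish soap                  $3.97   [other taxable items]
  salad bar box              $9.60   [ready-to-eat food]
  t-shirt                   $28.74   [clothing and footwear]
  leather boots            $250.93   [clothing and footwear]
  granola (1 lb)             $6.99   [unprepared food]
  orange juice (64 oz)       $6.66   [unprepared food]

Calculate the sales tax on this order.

$4.44

Dish soap $3.97: other taxable items → 6.5% → $0.25805
Salad bar box $9.60: ready-to-eat food → 5% → $0.48
T-shirt $28.74: clothing and footwear → 0% → $0.00
Leather boots $250.93: clothing and footwear → 0% + 1% surcharge = 1% → $2.5093
Granola (1 lb) $6.99: unprepared food → 8.75% → $0.611625
Orange juice (64 oz) $6.66: unprepared food → 8.75% → $0.58275
Unrounded tax sum = $4.441725 → $4.44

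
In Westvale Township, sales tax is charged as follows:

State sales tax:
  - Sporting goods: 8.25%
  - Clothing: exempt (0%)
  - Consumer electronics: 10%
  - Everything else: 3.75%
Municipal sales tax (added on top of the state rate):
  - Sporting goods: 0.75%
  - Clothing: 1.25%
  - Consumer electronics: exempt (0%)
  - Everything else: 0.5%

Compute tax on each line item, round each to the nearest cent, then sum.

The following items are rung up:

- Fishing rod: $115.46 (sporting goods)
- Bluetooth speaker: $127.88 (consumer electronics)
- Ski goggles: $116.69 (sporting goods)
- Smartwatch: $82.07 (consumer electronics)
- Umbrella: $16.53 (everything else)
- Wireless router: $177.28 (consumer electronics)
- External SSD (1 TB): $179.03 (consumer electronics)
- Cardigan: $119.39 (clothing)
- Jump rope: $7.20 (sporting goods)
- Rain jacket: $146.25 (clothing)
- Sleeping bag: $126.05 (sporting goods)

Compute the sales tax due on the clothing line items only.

Cardigan $119.39: clothing → 0% + 1.25% municipal = 1.25% → $1.49
Rain jacket $146.25: clothing → 0% + 1.25% municipal = 1.25% → $1.83
Tax on clothing = $1.49 + $1.83 = $3.32

$3.32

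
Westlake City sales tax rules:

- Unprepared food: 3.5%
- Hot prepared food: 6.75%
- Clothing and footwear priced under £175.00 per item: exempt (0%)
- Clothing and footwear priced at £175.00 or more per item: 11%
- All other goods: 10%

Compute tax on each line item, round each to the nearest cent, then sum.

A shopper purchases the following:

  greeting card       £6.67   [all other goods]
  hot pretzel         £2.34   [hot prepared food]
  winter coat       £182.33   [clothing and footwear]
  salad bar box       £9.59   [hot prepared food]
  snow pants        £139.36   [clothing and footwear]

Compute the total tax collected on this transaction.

Greeting card £6.67: all other goods → 10% → £0.67
Hot pretzel £2.34: hot prepared food → 6.75% → £0.16
Winter coat £182.33: clothing and footwear, £175.00 or more → 11% → £20.06
Salad bar box £9.59: hot prepared food → 6.75% → £0.65
Snow pants £139.36: clothing and footwear, under £175.00 → 0% → £0.00
Total tax = £0.67 + £0.16 + £20.06 + £0.65 = £21.54

£21.54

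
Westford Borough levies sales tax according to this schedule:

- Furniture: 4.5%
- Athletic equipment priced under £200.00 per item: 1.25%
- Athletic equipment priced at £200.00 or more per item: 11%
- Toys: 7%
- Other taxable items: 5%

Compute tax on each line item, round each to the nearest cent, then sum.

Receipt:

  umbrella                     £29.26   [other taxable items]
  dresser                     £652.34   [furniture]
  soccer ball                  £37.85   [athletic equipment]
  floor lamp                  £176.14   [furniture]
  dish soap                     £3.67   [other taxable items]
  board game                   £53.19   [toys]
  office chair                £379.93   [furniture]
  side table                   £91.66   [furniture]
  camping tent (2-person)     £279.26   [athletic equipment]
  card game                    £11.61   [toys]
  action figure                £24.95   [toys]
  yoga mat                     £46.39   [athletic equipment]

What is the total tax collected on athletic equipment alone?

£31.77

Soccer ball £37.85: athletic equipment, under £200.00 → 1.25% → £0.47
Camping tent (2-person) £279.26: athletic equipment, £200.00 or more → 11% → £30.72
Yoga mat £46.39: athletic equipment, under £200.00 → 1.25% → £0.58
Tax on athletic equipment = £0.47 + £30.72 + £0.58 = £31.77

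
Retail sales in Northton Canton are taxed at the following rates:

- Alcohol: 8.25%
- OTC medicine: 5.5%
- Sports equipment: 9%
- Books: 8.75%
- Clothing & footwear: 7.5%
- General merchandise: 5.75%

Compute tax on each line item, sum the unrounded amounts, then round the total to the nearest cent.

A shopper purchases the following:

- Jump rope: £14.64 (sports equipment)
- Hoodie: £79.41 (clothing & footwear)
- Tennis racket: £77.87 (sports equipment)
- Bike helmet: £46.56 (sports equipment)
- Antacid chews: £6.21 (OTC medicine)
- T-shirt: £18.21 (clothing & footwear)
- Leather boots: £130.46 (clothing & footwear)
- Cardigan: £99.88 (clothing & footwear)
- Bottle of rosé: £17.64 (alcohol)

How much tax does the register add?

£38.91

Jump rope £14.64: sports equipment → 9% → £1.3176
Hoodie £79.41: clothing & footwear → 7.5% → £5.95575
Tennis racket £77.87: sports equipment → 9% → £7.0083
Bike helmet £46.56: sports equipment → 9% → £4.1904
Antacid chews £6.21: OTC medicine → 5.5% → £0.34155
T-shirt £18.21: clothing & footwear → 7.5% → £1.36575
Leather boots £130.46: clothing & footwear → 7.5% → £9.7845
Cardigan £99.88: clothing & footwear → 7.5% → £7.491
Bottle of rosé £17.64: alcohol → 8.25% → £1.4553
Unrounded tax sum = £38.91015 → £38.91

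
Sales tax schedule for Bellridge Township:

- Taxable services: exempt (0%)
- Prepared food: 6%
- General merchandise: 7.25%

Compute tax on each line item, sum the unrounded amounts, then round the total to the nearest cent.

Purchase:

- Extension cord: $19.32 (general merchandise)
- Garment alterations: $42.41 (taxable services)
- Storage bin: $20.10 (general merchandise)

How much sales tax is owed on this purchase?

Extension cord $19.32: general merchandise → 7.25% → $1.4007
Garment alterations $42.41: taxable services → 0% → $0.00
Storage bin $20.10: general merchandise → 7.25% → $1.45725
Unrounded tax sum = $2.85795 → $2.86

$2.86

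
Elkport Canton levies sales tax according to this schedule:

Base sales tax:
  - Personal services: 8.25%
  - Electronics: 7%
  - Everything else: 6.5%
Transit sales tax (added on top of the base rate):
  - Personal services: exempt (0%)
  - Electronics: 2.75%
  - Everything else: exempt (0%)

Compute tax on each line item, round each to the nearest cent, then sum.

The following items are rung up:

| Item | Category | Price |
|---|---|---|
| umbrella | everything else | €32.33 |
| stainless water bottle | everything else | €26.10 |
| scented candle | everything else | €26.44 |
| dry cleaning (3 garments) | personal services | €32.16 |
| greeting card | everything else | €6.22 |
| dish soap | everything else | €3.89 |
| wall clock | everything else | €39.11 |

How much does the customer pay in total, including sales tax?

€177.61

Umbrella €32.33: everything else → 6.5% + 0% transit = 6.5% → €2.10
Stainless water bottle €26.10: everything else → 6.5% + 0% transit = 6.5% → €1.70
Scented candle €26.44: everything else → 6.5% + 0% transit = 6.5% → €1.72
Dry cleaning (3 garments) €32.16: personal services → 8.25% + 0% transit = 8.25% → €2.65
Greeting card €6.22: everything else → 6.5% + 0% transit = 6.5% → €0.40
Dish soap €3.89: everything else → 6.5% + 0% transit = 6.5% → €0.25
Wall clock €39.11: everything else → 6.5% + 0% transit = 6.5% → €2.54
Subtotal = €166.25; tax = €11.36; total due = €177.61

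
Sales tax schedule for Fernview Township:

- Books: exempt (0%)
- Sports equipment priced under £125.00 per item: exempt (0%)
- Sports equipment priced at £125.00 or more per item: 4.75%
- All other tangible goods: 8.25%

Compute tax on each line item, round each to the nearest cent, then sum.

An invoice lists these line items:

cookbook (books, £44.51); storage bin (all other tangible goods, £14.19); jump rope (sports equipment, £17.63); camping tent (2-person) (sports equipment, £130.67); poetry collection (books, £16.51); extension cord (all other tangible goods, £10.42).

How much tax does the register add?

Cookbook £44.51: books → 0% → £0.00
Storage bin £14.19: all other tangible goods → 8.25% → £1.17
Jump rope £17.63: sports equipment, under £125.00 → 0% → £0.00
Camping tent (2-person) £130.67: sports equipment, £125.00 or more → 4.75% → £6.21
Poetry collection £16.51: books → 0% → £0.00
Extension cord £10.42: all other tangible goods → 8.25% → £0.86
Total tax = £1.17 + £6.21 + £0.86 = £8.24

£8.24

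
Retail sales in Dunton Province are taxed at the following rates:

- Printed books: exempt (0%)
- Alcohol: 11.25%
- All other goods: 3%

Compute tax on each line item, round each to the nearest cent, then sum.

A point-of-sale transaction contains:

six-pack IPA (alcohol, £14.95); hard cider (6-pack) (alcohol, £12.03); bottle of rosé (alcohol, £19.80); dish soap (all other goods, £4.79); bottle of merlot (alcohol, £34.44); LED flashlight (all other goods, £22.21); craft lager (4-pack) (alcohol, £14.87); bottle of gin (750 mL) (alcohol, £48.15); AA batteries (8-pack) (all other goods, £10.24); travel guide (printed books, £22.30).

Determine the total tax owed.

£17.34

Six-pack IPA £14.95: alcohol → 11.25% → £1.68
Hard cider (6-pack) £12.03: alcohol → 11.25% → £1.35
Bottle of rosé £19.80: alcohol → 11.25% → £2.23
Dish soap £4.79: all other goods → 3% → £0.14
Bottle of merlot £34.44: alcohol → 11.25% → £3.87
LED flashlight £22.21: all other goods → 3% → £0.67
Craft lager (4-pack) £14.87: alcohol → 11.25% → £1.67
Bottle of gin (750 mL) £48.15: alcohol → 11.25% → £5.42
AA batteries (8-pack) £10.24: all other goods → 3% → £0.31
Travel guide £22.30: printed books → 0% → £0.00
Total tax = £1.68 + £1.35 + £2.23 + £0.14 + £3.87 + £0.67 + £1.67 + £5.42 + £0.31 = £17.34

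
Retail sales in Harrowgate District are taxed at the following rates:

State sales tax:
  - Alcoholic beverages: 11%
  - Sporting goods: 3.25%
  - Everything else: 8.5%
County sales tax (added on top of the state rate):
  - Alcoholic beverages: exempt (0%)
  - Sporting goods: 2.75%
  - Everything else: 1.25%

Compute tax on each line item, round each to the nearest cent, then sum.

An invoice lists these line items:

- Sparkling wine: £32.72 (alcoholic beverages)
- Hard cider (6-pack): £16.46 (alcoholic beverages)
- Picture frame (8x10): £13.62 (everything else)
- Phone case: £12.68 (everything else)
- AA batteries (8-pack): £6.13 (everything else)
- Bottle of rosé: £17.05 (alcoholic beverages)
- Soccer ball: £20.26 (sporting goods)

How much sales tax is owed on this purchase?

£11.68

Sparkling wine £32.72: alcoholic beverages → 11% + 0% county = 11% → £3.60
Hard cider (6-pack) £16.46: alcoholic beverages → 11% + 0% county = 11% → £1.81
Picture frame (8x10) £13.62: everything else → 8.5% + 1.25% county = 9.75% → £1.33
Phone case £12.68: everything else → 8.5% + 1.25% county = 9.75% → £1.24
AA batteries (8-pack) £6.13: everything else → 8.5% + 1.25% county = 9.75% → £0.60
Bottle of rosé £17.05: alcoholic beverages → 11% + 0% county = 11% → £1.88
Soccer ball £20.26: sporting goods → 3.25% + 2.75% county = 6% → £1.22
Total tax = £3.60 + £1.81 + £1.33 + £1.24 + £0.60 + £1.88 + £1.22 = £11.68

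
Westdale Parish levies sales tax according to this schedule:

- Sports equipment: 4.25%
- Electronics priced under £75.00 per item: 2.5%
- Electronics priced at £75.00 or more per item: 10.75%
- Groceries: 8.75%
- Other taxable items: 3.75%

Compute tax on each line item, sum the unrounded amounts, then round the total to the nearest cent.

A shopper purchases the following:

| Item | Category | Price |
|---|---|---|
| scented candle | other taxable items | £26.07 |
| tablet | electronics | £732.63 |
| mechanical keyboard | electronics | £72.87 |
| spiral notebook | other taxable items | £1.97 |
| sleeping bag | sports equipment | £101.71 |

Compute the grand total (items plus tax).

£1021.20

Scented candle £26.07: other taxable items → 3.75% → £0.977625
Tablet £732.63: electronics, £75.00 or more → 10.75% → £78.757725
Mechanical keyboard £72.87: electronics, under £75.00 → 2.5% → £1.82175
Spiral notebook £1.97: other taxable items → 3.75% → £0.073875
Sleeping bag £101.71: sports equipment → 4.25% → £4.322675
Subtotal = £935.25; unrounded tax = £85.95365 → £85.95; total due = £1021.20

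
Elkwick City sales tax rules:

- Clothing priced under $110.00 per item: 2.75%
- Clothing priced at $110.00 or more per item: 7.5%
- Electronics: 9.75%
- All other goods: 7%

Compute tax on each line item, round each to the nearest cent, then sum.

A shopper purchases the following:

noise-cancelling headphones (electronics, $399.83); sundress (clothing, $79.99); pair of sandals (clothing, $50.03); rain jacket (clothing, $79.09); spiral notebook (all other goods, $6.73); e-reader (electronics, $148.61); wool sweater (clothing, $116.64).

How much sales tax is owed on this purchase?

Noise-cancelling headphones $399.83: electronics → 9.75% → $38.98
Sundress $79.99: clothing, under $110.00 → 2.75% → $2.20
Pair of sandals $50.03: clothing, under $110.00 → 2.75% → $1.38
Rain jacket $79.09: clothing, under $110.00 → 2.75% → $2.17
Spiral notebook $6.73: all other goods → 7% → $0.47
E-reader $148.61: electronics → 9.75% → $14.49
Wool sweater $116.64: clothing, $110.00 or more → 7.5% → $8.75
Total tax = $38.98 + $2.20 + $1.38 + $2.17 + $0.47 + $14.49 + $8.75 = $68.44

$68.44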